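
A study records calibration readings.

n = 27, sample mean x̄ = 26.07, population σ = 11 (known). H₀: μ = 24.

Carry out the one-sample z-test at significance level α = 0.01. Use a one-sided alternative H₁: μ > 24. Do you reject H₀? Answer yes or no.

reject H₀: no

SE = σ/√n = 11/√27 = 2.1170
z = (x̄−μ₀)/SE = (26.07−24)/2.1170 = 0.9778
p-value (one-sided, H₁ greater) = 0.16408
At α=0.01: p ≥ α → fail to reject H₀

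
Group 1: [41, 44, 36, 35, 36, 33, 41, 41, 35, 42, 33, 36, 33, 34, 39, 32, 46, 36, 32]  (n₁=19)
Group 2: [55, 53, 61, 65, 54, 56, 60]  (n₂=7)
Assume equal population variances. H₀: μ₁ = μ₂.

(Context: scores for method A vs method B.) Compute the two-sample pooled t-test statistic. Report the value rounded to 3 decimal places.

test statistic = -10.871

x̄₁=37.105, s₁=4.254, n₁=19
x̄₂=57.714, s₂=4.386, n₂=7
s_p² = [18·4.254² + 6·4.386²]/24 = 18.3841
SE = √(s_p²·(1/19+1/7)) = 1.8958
t = (37.105−57.714)/1.8958 = -10.8712
df = 24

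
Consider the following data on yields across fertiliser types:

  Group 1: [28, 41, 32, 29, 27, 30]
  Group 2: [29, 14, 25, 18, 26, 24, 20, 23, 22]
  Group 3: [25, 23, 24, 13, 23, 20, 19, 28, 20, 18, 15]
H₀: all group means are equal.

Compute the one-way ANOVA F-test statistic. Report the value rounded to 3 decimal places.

test statistic = 10.548

Group means [31.17, 22.33, 20.73], grand mean 23.692
SSB = Σnᵢ(x̄ᵢ−x̄)² = 448.523; SSW = ΣΣ(x−x̄ᵢ)² = 489.015
MSB = 448.523/2 = 224.2617; MSW = 489.015/23 = 21.2615
F = MSB/MSW = 10.5478
df = (2, 23)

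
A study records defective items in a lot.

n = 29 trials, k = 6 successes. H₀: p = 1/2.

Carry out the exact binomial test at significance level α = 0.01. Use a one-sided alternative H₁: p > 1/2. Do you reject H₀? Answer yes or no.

reject H₀: no

Exact binomial: n=29, k=6, p₀=1/2=0.5000
P(X≥6) from Σ C(n,i)·p₀^i·(1−p₀)^(n−i)
p-value (one-sided, H₁ greater) = 0.99973
At α=0.01: p ≥ α → fail to reject H₀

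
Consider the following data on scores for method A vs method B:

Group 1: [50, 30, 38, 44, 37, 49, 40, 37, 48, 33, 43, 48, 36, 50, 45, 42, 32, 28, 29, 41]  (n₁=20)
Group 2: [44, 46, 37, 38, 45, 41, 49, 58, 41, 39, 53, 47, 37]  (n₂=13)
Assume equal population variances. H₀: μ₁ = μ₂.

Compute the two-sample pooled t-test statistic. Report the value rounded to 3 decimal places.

test statistic = -1.723

x̄₁=40.000, s₁=7.182, n₁=20
x̄₂=44.231, s₂=6.405, n₂=13
s_p² = [19·7.182² + 12·6.405²]/31 = 47.4938
SE = √(s_p²·(1/20+1/13)) = 2.4552
t = (40.000−44.231)/2.4552 = -1.7232
df = 31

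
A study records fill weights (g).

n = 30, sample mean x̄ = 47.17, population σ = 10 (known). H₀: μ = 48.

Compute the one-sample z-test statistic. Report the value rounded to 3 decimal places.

test statistic = -0.455

SE = σ/√n = 10/√30 = 1.8257
z = (x̄−μ₀)/SE = (47.17−48)/1.8257 = -0.4546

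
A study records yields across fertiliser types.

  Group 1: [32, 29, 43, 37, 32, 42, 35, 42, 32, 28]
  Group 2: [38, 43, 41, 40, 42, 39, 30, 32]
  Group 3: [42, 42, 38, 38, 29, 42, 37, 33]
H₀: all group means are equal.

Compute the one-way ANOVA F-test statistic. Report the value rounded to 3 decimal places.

test statistic = 0.883

Group means [35.20, 38.12, 37.62], grand mean 36.846
SSB = Σnᵢ(x̄ᵢ−x̄)² = 45.035; SSW = ΣΣ(x−x̄ᵢ)² = 586.350
MSB = 45.035/2 = 22.5173; MSW = 586.350/23 = 25.4935
F = MSB/MSW = 0.8833
df = (2, 23)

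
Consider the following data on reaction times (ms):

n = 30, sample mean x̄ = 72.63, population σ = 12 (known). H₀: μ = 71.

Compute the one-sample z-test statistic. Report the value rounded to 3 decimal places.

test statistic = 0.744

SE = σ/√n = 12/√30 = 2.1909
z = (x̄−μ₀)/SE = (72.63−71)/2.1909 = 0.7440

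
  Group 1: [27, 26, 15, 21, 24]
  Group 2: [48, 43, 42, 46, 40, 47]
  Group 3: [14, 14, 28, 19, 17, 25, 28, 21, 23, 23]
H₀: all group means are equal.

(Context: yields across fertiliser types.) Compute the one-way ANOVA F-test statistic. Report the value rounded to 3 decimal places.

Group means [22.60, 44.33, 21.20], grand mean 28.143
SSB = Σnᵢ(x̄ᵢ−x̄)² = 2208.438; SSW = ΣΣ(x−x̄ᵢ)² = 382.133
MSB = 2208.438/2 = 1104.2190; MSW = 382.133/18 = 21.2296
F = MSB/MSW = 52.0131
df = (2, 18)

test statistic = 52.013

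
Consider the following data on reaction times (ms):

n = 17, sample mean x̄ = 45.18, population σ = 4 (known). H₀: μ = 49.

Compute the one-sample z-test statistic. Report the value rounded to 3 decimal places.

SE = σ/√n = 4/√17 = 0.9701
z = (x̄−μ₀)/SE = (45.18−49)/0.9701 = -3.9376

test statistic = -3.938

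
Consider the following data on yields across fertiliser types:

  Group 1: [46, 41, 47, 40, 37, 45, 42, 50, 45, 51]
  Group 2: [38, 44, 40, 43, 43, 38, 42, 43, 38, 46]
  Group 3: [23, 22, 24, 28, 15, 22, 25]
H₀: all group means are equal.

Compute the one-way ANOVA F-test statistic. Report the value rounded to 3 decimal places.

test statistic = 75.462

Group means [44.40, 41.50, 22.71], grand mean 37.704
SSB = Σnᵢ(x̄ᵢ−x̄)² = 2165.301; SSW = ΣΣ(x−x̄ᵢ)² = 344.329
MSB = 2165.301/2 = 1082.6505; MSW = 344.329/24 = 14.3470
F = MSB/MSW = 75.4617
df = (2, 24)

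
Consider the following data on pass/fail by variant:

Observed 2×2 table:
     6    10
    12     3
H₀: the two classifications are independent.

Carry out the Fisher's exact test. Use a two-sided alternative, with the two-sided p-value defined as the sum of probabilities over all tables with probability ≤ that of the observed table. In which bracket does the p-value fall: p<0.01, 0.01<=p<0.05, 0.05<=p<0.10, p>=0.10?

Margins: r₁=16, r₂=15, c₁=18, c₂=13, n=31
p_obs = C(16,6)·C(15,12)/C(31,18); sum pmf over tables with pmf ≤ p_obs
p-value (two-sided) = 0.02901
→ bracket: 0.01<=p<0.05

p-value bracket: 0.01<=p<0.05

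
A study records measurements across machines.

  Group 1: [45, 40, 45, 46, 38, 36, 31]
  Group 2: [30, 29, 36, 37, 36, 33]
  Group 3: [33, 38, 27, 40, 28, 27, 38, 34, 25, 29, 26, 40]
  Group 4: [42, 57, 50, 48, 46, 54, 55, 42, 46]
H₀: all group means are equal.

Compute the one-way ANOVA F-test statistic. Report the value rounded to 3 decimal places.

Group means [40.14, 33.50, 32.08, 48.89], grand mean 38.441
SSB = Σnᵢ(x̄ᵢ−x̄)² = 1634.220; SSW = ΣΣ(x−x̄ᵢ)² = 852.163
MSB = 1634.220/3 = 544.7399; MSW = 852.163/30 = 28.4054
F = MSB/MSW = 19.1773
df = (3, 30)

test statistic = 19.177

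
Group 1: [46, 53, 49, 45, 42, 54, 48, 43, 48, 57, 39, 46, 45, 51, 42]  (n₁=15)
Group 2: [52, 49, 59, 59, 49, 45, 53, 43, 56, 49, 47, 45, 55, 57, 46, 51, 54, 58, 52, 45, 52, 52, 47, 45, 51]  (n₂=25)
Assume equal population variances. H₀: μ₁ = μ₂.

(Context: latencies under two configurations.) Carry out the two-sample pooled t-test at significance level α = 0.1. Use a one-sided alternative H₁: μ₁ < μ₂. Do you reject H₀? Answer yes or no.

reject H₀: yes

x̄₁=47.200, s₁=4.974, n₁=15
x̄₂=50.840, s₂=4.776, n₂=25
s_p² = [14·4.974² + 24·4.776²]/38 = 23.5200
SE = √(s_p²·(1/15+1/25)) = 1.5839
t = (47.200−50.840)/1.5839 = -2.2981
df = 38
p-value (one-sided, H₁ less) = 0.01358
At α=0.1: p < α → reject H₀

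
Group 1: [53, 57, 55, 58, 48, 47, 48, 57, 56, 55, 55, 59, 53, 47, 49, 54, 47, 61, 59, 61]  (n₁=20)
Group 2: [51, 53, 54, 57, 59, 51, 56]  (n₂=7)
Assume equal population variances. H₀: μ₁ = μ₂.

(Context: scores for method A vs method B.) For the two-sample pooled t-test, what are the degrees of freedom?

degrees of freedom = 25

df = n₁ + n₂ − 2 = 20 + 7 − 2 = 25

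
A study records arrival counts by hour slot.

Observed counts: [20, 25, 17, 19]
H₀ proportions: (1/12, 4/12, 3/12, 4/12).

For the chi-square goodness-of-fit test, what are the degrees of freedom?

df = k − 1 = 4 − 1 = 3

degrees of freedom = 3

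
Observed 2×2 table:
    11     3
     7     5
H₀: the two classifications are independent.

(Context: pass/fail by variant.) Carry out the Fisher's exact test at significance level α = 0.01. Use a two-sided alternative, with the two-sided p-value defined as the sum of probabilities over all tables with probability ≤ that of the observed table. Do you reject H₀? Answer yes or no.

Margins: r₁=14, r₂=12, c₁=18, c₂=8, n=26
p_obs = C(14,11)·C(12,7)/C(26,18); sum pmf over tables with pmf ≤ p_obs
p-value (two-sided) = 0.40092
At α=0.01: p ≥ α → fail to reject H₀

reject H₀: no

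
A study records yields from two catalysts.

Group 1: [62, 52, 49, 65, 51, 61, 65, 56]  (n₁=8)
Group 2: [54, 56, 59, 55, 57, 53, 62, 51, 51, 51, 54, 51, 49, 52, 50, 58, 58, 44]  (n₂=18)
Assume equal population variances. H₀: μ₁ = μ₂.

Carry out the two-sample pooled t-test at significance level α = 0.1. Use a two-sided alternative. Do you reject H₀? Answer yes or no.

reject H₀: yes

x̄₁=57.625, s₁=6.457, n₁=8
x̄₂=53.611, s₂=4.300, n₂=18
s_p² = [7·6.457² + 17·4.300²]/24 = 25.2564
SE = √(s_p²·(1/8+1/18)) = 2.1355
t = (57.625−53.611)/2.1355 = 1.8796
df = 24
p-value (two-sided) = 0.07235
At α=0.1: p < α → reject H₀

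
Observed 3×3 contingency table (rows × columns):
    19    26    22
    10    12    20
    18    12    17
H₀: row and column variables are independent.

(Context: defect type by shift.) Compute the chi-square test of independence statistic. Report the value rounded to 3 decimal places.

Row totals [67, 42, 47], col totals [47, 50, 59], n=156
χ² = (19−20.19)²/20.19 + (26−21.47)²/21.47 + (22−25.34)²/25.34 + (10−12.65)²/12.65 + (12−13.46)²/13.46 + (20−15.88)²/15.88 + (18−14.16)²/14.16 + (12−15.06)²/15.06 + (17−17.78)²/17.78 = 4.9434
df = 4

test statistic = 4.943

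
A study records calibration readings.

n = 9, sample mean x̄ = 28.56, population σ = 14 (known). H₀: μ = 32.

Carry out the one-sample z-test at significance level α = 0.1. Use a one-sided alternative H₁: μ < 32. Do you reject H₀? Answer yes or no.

SE = σ/√n = 14/√9 = 4.6667
z = (x̄−μ₀)/SE = (28.56−32)/4.6667 = -0.7371
p-value (one-sided, H₁ less) = 0.23052
At α=0.1: p ≥ α → fail to reject H₀

reject H₀: no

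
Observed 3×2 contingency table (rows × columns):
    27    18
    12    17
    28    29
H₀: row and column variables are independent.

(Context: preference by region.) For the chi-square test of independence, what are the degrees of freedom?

degrees of freedom = 2

df = (r−1)(c−1) = (3−1)·(2−1) = 2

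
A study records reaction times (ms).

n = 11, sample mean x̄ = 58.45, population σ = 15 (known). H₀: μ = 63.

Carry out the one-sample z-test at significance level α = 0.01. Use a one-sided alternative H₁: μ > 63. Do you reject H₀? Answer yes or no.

reject H₀: no

SE = σ/√n = 15/√11 = 4.5227
z = (x̄−μ₀)/SE = (58.45−63)/4.5227 = -1.0060
p-value (one-sided, H₁ greater) = 0.84280
At α=0.01: p ≥ α → fail to reject H₀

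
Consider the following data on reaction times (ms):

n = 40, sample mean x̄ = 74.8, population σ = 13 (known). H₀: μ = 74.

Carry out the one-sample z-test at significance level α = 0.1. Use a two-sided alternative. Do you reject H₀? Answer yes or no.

reject H₀: no

SE = σ/√n = 13/√40 = 2.0555
z = (x̄−μ₀)/SE = (74.8−74)/2.0555 = 0.3892
p-value (two-sided) = 0.69713
At α=0.1: p ≥ α → fail to reject H₀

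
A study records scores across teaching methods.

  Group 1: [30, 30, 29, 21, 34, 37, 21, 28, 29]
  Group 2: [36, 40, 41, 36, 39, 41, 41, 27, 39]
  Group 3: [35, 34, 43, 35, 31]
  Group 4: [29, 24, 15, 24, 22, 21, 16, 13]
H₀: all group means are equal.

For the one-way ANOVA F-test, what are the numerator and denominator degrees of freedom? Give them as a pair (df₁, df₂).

k = 4 groups, N = 31 total
df = (k−1, N−k) = (4−1, 31−4) = (3, 27)

degrees of freedom = [3, 27]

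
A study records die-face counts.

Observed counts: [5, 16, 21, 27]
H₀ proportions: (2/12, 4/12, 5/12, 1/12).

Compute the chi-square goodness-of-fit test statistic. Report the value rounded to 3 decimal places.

n = 69; E_i = n·p_i = [11.50, 23.00, 28.75, 5.75]
χ² = (5−11.50)²/11.50 + (16−23.00)²/23.00 + (21−28.75)²/28.75 + (27−5.75)²/5.75 = 86.4261
df = 3

test statistic = 86.426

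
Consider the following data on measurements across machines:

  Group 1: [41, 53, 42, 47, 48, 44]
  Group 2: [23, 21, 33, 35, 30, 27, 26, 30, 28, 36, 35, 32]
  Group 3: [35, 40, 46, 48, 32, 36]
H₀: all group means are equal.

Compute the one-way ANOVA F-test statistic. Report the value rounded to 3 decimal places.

Group means [45.83, 29.67, 39.50], grand mean 36.167
SSB = Σnᵢ(x̄ᵢ−x̄)² = 1134.333; SSW = ΣΣ(x−x̄ᵢ)² = 559.000
MSB = 1134.333/2 = 567.1667; MSW = 559.000/21 = 26.6190
F = MSB/MSW = 21.3068
df = (2, 21)

test statistic = 21.307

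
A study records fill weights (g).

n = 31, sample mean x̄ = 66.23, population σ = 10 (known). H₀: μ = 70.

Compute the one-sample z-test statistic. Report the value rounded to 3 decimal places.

SE = σ/√n = 10/√31 = 1.7961
z = (x̄−μ₀)/SE = (66.23−70)/1.7961 = -2.0990

test statistic = -2.099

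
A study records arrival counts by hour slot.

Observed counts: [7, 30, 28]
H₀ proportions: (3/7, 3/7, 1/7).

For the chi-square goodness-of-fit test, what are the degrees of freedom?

df = k − 1 = 3 − 1 = 2

degrees of freedom = 2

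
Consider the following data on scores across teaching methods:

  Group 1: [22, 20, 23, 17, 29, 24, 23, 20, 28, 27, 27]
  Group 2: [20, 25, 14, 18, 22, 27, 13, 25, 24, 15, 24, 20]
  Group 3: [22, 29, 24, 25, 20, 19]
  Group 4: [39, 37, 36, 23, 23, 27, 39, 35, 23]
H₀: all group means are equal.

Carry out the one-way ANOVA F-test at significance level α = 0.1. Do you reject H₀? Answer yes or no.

Group means [23.64, 20.58, 23.17, 31.33], grand mean 24.421
SSB = Σnᵢ(x̄ᵢ−x̄)² = 622.968; SSW = ΣΣ(x−x̄ᵢ)² = 868.295
MSB = 622.968/3 = 207.6559; MSW = 868.295/34 = 25.5381
F = MSB/MSW = 8.1312
df = (3, 34)
p-value (upper-tail) = 0.00032
At α=0.1: p < α → reject H₀

reject H₀: yes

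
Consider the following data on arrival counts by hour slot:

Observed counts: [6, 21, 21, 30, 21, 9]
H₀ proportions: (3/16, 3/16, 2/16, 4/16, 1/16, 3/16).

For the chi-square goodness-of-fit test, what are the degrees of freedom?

degrees of freedom = 5

df = k − 1 = 6 − 1 = 5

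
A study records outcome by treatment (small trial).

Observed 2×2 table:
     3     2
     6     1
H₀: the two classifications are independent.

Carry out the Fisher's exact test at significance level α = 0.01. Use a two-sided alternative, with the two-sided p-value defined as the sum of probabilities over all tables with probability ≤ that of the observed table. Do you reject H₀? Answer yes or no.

reject H₀: no

Margins: r₁=5, r₂=7, c₁=9, c₂=3, n=12
p_obs = C(5,3)·C(7,6)/C(12,9); sum pmf over tables with pmf ≤ p_obs
p-value (two-sided) = 0.52273
At α=0.01: p ≥ α → fail to reject H₀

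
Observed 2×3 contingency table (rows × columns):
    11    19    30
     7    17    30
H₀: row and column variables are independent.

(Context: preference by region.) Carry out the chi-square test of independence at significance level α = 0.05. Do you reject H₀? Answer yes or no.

Row totals [60, 54], col totals [18, 36, 60], n=114
χ² = (11−9.47)²/9.47 + (19−18.95)²/18.95 + (30−31.58)²/31.58 + (7−8.53)²/8.53 + (17−17.05)²/17.05 + (30−28.42)²/28.42 = 0.6861
df = 2
p-value (upper-tail) = 0.70960
At α=0.05: p ≥ α → fail to reject H₀

reject H₀: no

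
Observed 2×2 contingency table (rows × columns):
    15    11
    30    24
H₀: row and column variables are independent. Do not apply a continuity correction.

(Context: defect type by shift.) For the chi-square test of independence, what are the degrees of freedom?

degrees of freedom = 1

df = (r−1)(c−1) = (2−1)·(2−1) = 1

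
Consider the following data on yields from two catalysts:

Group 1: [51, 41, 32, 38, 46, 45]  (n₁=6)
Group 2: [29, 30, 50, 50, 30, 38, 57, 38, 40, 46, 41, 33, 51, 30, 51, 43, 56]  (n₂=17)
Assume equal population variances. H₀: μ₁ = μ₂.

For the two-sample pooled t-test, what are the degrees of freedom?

df = n₁ + n₂ − 2 = 6 + 17 − 2 = 21

degrees of freedom = 21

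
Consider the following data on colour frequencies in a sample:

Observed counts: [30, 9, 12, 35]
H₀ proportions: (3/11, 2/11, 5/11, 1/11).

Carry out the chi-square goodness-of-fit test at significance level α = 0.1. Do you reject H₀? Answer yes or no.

reject H₀: yes

n = 86; E_i = n·p_i = [23.45, 15.64, 39.09, 7.82]
χ² = (30−23.45)²/23.45 + (9−15.64)²/15.64 + (12−39.09)²/39.09 + (35−7.82)²/7.82 = 117.9221
df = 3
p-value (upper-tail) = 0.00000
At α=0.1: p < α → reject H₀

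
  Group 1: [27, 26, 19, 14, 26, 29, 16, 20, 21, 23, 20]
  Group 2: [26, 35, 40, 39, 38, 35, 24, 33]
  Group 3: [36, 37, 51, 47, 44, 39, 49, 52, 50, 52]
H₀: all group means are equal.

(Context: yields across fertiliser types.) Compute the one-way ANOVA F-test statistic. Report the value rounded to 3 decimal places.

test statistic = 46.770

Group means [21.91, 33.75, 45.70], grand mean 33.379
SSB = Σnᵢ(x̄ᵢ−x̄)² = 2966.318; SSW = ΣΣ(x−x̄ᵢ)² = 824.509
MSB = 2966.318/2 = 1483.1592; MSW = 824.509/26 = 31.7119
F = MSB/MSW = 46.7698
df = (2, 26)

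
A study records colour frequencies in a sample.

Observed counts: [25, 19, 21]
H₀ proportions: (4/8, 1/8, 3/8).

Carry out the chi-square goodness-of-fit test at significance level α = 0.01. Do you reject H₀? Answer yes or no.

n = 65; E_i = n·p_i = [32.50, 8.12, 24.38]
χ² = (25−32.50)²/32.50 + (19−8.12)²/8.12 + (21−24.38)²/24.38 = 16.7538
df = 2
p-value (upper-tail) = 0.00023
At α=0.01: p < α → reject H₀

reject H₀: yes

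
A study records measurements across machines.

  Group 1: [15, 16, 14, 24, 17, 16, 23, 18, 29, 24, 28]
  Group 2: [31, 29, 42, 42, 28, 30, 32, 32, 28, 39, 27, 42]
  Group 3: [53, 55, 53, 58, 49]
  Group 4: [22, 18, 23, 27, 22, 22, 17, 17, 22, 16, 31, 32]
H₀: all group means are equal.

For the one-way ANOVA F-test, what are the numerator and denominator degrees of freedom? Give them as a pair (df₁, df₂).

degrees of freedom = [3, 36]

k = 4 groups, N = 40 total
df = (k−1, N−k) = (4−1, 40−4) = (3, 36)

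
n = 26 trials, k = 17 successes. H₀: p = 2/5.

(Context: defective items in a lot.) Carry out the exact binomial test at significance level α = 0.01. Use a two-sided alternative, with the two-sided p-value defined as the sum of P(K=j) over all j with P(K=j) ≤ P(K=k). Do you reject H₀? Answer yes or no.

reject H₀: no

Exact binomial: n=26, k=17, p₀=2/5=0.4000
P(X=j) = C(n,j)·p₀^j·(1−p₀)^(n−j); p = Σ P(X=j) over j with P(X=j) ≤ P(X=17)
p-value (two-sided) = 0.01449
At α=0.01: p ≥ α → fail to reject H₀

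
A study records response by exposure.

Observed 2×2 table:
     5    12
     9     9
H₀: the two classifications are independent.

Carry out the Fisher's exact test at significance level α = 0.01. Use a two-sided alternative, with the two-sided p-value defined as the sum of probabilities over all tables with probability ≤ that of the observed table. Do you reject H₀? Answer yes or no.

reject H₀: no

Margins: r₁=17, r₂=18, c₁=14, c₂=21, n=35
p_obs = C(17,5)·C(18,9)/C(35,14); sum pmf over tables with pmf ≤ p_obs
p-value (two-sided) = 0.30527
At α=0.01: p ≥ α → fail to reject H₀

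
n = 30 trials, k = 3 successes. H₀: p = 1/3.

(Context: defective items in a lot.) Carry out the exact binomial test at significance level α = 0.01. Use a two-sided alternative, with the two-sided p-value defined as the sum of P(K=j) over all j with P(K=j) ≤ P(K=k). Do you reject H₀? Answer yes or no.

Exact binomial: n=30, k=3, p₀=1/3=0.3333
P(X=j) = C(n,j)·p₀^j·(1−p₀)^(n−j); p = Σ P(X=j) over j with P(X=j) ≤ P(X=3)
p-value (two-sided) = 0.00576
At α=0.01: p < α → reject H₀

reject H₀: yes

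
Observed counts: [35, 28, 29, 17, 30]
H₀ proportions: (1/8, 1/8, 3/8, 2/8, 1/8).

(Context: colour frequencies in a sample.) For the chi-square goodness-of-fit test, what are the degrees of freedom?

df = k − 1 = 5 − 1 = 4

degrees of freedom = 4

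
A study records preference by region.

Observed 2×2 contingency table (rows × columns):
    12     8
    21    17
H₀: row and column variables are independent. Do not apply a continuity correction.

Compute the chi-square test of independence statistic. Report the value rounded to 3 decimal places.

Row totals [20, 38], col totals [33, 25], n=58
χ² = (12−11.38)²/11.38 + (8−8.62)²/8.62 + (21−21.62)²/21.62 + (17−16.38)²/16.38 = 0.1199
df = 1

test statistic = 0.120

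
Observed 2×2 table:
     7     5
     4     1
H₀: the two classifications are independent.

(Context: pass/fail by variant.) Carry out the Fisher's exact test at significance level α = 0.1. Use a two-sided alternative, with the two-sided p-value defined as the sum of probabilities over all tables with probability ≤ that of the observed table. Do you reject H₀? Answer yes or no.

reject H₀: no

Margins: r₁=12, r₂=5, c₁=11, c₂=6, n=17
p_obs = C(12,7)·C(5,4)/C(17,11); sum pmf over tables with pmf ≤ p_obs
p-value (two-sided) = 0.60003
At α=0.1: p ≥ α → fail to reject H₀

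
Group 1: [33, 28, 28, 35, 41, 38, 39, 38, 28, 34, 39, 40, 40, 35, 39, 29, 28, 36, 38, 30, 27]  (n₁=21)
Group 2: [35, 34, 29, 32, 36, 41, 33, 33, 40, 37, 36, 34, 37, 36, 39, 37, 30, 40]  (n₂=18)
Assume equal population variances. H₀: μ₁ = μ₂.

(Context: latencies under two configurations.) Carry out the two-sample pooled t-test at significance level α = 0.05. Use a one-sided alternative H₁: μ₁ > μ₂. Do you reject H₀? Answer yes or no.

reject H₀: no

x̄₁=34.429, s₁=4.905, n₁=21
x̄₂=35.500, s₂=3.365, n₂=18
s_p² = [20·4.905² + 17·3.365²]/37 = 18.2066
SE = √(s_p²·(1/21+1/18)) = 1.3706
t = (34.429−35.500)/1.3706 = -0.7817
df = 37
p-value (one-sided, H₁ greater) = 0.78033
At α=0.05: p ≥ α → fail to reject H₀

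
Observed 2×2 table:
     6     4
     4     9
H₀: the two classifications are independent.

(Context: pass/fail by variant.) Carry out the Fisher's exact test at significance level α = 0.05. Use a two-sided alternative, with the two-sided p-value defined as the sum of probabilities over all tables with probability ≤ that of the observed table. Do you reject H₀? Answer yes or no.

reject H₀: no

Margins: r₁=10, r₂=13, c₁=10, c₂=13, n=23
p_obs = C(10,6)·C(13,4)/C(23,10); sum pmf over tables with pmf ≤ p_obs
p-value (two-sided) = 0.22154
At α=0.05: p ≥ α → fail to reject H₀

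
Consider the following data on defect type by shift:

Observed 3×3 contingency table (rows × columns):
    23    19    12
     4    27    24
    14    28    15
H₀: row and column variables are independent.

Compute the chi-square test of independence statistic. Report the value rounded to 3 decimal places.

test statistic = 19.963

Row totals [54, 55, 57], col totals [41, 74, 51], n=166
χ² = (23−13.34)²/13.34 + (19−24.07)²/24.07 + (12−16.59)²/16.59 + (4−13.58)²/13.58 + (27−24.52)²/24.52 + (24−16.90)²/16.90 + (14−14.08)²/14.08 + (28−25.41)²/25.41 + (15−17.51)²/17.51 = 19.9628
df = 4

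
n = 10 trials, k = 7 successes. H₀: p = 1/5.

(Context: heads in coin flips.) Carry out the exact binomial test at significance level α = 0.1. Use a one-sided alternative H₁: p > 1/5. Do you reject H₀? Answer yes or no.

reject H₀: yes

Exact binomial: n=10, k=7, p₀=1/5=0.2000
P(X≥7) from Σ C(n,i)·p₀^i·(1−p₀)^(n−i)
p-value (one-sided, H₁ greater) = 0.00086
At α=0.1: p < α → reject H₀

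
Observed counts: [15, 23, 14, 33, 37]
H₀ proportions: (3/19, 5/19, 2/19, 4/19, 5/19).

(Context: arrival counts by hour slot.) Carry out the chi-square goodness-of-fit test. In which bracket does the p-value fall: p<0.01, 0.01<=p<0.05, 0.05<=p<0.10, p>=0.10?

p-value bracket: p>=0.10

n = 122; E_i = n·p_i = [19.26, 32.11, 12.84, 25.68, 32.11]
χ² = (15−19.26)²/19.26 + (23−32.11)²/32.11 + (14−12.84)²/12.84 + (33−25.68)²/25.68 + (37−32.11)²/32.11 = 6.4602
df = 4
p-value (upper-tail) = 0.16731
→ bracket: p>=0.10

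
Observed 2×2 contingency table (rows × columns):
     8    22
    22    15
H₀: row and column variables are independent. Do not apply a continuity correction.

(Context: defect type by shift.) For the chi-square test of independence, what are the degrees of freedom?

df = (r−1)(c−1) = (2−1)·(2−1) = 1

degrees of freedom = 1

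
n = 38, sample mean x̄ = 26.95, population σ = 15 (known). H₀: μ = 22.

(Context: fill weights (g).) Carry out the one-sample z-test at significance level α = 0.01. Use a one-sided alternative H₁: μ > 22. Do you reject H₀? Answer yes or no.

SE = σ/√n = 15/√38 = 2.4333
z = (x̄−μ₀)/SE = (26.95−22)/2.4333 = 2.0343
p-value (one-sided, H₁ greater) = 0.02096
At α=0.01: p ≥ α → fail to reject H₀

reject H₀: no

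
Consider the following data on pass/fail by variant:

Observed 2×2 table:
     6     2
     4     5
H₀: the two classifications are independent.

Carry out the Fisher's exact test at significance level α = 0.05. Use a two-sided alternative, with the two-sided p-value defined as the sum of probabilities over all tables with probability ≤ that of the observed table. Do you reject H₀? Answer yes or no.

reject H₀: no

Margins: r₁=8, r₂=9, c₁=10, c₂=7, n=17
p_obs = C(8,6)·C(9,4)/C(17,10); sum pmf over tables with pmf ≤ p_obs
p-value (two-sided) = 0.33484
At α=0.05: p ≥ α → fail to reject H₀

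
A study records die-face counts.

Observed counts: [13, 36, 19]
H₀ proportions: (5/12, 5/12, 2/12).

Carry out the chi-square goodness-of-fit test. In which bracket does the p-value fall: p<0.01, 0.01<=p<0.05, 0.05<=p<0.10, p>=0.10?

n = 68; E_i = n·p_i = [28.33, 28.33, 11.33]
χ² = (13−28.33)²/28.33 + (36−28.33)²/28.33 + (19−11.33)²/11.33 = 15.5588
df = 2
p-value (upper-tail) = 0.00042
→ bracket: p<0.01

p-value bracket: p<0.01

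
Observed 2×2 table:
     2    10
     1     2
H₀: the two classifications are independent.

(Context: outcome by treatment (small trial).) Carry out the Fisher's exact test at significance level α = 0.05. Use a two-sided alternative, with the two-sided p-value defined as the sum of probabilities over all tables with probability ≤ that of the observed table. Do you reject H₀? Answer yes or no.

Margins: r₁=12, r₂=3, c₁=3, c₂=12, n=15
p_obs = C(12,2)·C(3,1)/C(15,3); sum pmf over tables with pmf ≤ p_obs
p-value (two-sided) = 0.51648
At α=0.05: p ≥ α → fail to reject H₀

reject H₀: no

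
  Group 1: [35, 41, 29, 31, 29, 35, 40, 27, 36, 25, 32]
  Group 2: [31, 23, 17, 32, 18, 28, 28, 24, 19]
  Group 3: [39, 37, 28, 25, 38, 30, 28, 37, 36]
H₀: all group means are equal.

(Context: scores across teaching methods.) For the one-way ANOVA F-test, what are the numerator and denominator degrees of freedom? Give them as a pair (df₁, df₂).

k = 3 groups, N = 29 total
df = (k−1, N−k) = (3−1, 29−3) = (2, 26)

degrees of freedom = [2, 26]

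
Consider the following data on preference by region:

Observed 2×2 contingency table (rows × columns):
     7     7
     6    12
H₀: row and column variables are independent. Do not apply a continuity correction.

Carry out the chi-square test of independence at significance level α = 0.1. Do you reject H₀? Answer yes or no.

Row totals [14, 18], col totals [13, 19], n=32
χ² = (7−5.69)²/5.69 + (7−8.31)²/8.31 + (6−7.31)²/7.31 + (12−10.69)²/10.69 = 0.9069
df = 1
p-value (upper-tail) = 0.34094
At α=0.1: p ≥ α → fail to reject H₀

reject H₀: no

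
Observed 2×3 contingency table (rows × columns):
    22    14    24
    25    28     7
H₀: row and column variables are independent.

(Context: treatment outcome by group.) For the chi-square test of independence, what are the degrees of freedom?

df = (r−1)(c−1) = (2−1)·(3−1) = 2

degrees of freedom = 2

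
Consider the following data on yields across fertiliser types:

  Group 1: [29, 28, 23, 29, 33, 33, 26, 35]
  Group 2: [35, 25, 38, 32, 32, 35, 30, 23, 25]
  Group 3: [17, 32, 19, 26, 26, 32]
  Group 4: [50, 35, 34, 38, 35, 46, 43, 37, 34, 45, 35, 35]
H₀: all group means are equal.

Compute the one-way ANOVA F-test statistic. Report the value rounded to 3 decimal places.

test statistic = 10.763

Group means [29.50, 30.56, 25.33, 38.92], grand mean 32.286
SSB = Σnᵢ(x̄ᵢ−x̄)² = 906.671; SSW = ΣΣ(x−x̄ᵢ)² = 870.472
MSB = 906.671/3 = 302.2235; MSW = 870.472/31 = 28.0797
F = MSB/MSW = 10.7630
df = (3, 31)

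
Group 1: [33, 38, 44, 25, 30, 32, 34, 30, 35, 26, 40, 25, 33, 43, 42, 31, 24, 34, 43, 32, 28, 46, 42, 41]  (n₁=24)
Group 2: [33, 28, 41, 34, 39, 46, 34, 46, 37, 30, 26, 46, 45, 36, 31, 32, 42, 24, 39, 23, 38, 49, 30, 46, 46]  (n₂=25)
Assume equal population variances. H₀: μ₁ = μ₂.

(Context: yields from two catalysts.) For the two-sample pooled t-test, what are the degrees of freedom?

degrees of freedom = 47

df = n₁ + n₂ − 2 = 24 + 25 − 2 = 47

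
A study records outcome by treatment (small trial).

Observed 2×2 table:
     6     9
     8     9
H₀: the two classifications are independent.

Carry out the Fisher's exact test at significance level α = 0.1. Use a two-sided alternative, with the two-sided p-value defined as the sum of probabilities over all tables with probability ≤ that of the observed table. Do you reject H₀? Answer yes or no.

reject H₀: no

Margins: r₁=15, r₂=17, c₁=14, c₂=18, n=32
p_obs = C(15,6)·C(17,8)/C(32,14); sum pmf over tables with pmf ≤ p_obs
p-value (two-sided) = 0.73454
At α=0.1: p ≥ α → fail to reject H₀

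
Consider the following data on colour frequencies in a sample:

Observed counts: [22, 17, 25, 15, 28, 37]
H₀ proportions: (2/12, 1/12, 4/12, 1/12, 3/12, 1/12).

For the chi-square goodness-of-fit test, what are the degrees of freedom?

df = k − 1 = 6 − 1 = 5

degrees of freedom = 5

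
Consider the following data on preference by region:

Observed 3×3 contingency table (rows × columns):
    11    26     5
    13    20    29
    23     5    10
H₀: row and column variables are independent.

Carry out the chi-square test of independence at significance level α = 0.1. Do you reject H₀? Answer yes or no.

Row totals [42, 62, 38], col totals [47, 51, 44], n=142
χ² = (11−13.90)²/13.90 + (26−15.08)²/15.08 + (5−13.01)²/13.01 + (13−20.52)²/20.52 + (20−22.27)²/22.27 + (29−19.21)²/19.21 + (23−12.58)²/12.58 + (5−13.65)²/13.65 + (10−11.77)²/11.77 = 35.7984
df = 4
p-value (upper-tail) = 0.00000
At α=0.1: p < α → reject H₀

reject H₀: yes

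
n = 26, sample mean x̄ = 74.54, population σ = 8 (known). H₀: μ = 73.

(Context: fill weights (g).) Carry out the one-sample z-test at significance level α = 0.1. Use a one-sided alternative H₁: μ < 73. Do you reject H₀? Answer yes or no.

SE = σ/√n = 8/√26 = 1.5689
z = (x̄−μ₀)/SE = (74.54−73)/1.5689 = 0.9816
p-value (one-sided, H₁ less) = 0.83684
At α=0.1: p ≥ α → fail to reject H₀

reject H₀: no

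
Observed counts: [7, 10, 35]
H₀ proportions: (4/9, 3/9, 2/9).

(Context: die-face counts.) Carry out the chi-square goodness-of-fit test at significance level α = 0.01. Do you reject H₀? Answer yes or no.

n = 52; E_i = n·p_i = [23.11, 17.33, 11.56]
χ² = (7−23.11)²/23.11 + (10−17.33)²/17.33 + (35−11.56)²/11.56 = 61.8990
df = 2
p-value (upper-tail) = 0.00000
At α=0.01: p < α → reject H₀

reject H₀: yes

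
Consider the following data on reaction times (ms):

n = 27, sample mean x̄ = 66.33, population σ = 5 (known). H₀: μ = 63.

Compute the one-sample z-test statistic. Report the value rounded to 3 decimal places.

SE = σ/√n = 5/√27 = 0.9623
z = (x̄−μ₀)/SE = (66.33−63)/0.9623 = 3.4606

test statistic = 3.461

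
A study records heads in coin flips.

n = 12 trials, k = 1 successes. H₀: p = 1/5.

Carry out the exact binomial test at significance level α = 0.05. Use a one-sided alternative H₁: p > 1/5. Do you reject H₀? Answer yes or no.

Exact binomial: n=12, k=1, p₀=1/5=0.2000
P(X≥1) from Σ C(n,i)·p₀^i·(1−p₀)^(n−i)
p-value (one-sided, H₁ greater) = 0.93128
At α=0.05: p ≥ α → fail to reject H₀

reject H₀: no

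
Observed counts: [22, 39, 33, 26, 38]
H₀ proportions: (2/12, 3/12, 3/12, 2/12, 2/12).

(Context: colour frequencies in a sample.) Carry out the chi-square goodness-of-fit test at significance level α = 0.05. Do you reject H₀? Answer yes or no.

n = 158; E_i = n·p_i = [26.33, 39.50, 39.50, 26.33, 26.33]
χ² = (22−26.33)²/26.33 + (39−39.50)²/39.50 + (33−39.50)²/39.50 + (26−26.33)²/26.33 + (38−26.33)²/26.33 = 6.9620
df = 4
p-value (upper-tail) = 0.13791
At α=0.05: p ≥ α → fail to reject H₀

reject H₀: no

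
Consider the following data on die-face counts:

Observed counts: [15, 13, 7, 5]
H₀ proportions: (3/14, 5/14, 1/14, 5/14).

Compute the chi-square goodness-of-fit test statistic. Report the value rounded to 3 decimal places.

n = 40; E_i = n·p_i = [8.57, 14.29, 2.86, 14.29]
χ² = (15−8.57)²/8.57 + (13−14.29)²/14.29 + (7−2.86)²/2.86 + (5−14.29)²/14.29 = 16.9800
df = 3

test statistic = 16.980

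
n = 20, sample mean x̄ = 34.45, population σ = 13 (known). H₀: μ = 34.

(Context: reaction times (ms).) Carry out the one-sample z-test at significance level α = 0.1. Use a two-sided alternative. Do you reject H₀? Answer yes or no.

SE = σ/√n = 13/√20 = 2.9069
z = (x̄−μ₀)/SE = (34.45−34)/2.9069 = 0.1548
p-value (two-sided) = 0.87698
At α=0.1: p ≥ α → fail to reject H₀

reject H₀: no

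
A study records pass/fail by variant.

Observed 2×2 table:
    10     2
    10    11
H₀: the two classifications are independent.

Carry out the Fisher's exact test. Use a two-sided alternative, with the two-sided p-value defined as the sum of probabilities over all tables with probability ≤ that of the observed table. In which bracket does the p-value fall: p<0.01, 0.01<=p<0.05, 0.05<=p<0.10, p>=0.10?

p-value bracket: 0.05<=p<0.10

Margins: r₁=12, r₂=21, c₁=20, c₂=13, n=33
p_obs = C(12,10)·C(21,10)/C(33,20); sum pmf over tables with pmf ≤ p_obs
p-value (two-sided) = 0.06715
→ bracket: 0.05<=p<0.10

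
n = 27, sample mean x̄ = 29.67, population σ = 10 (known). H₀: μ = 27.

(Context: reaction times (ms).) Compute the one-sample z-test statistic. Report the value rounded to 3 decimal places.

test statistic = 1.387

SE = σ/√n = 10/√27 = 1.9245
z = (x̄−μ₀)/SE = (29.67−27)/1.9245 = 1.3874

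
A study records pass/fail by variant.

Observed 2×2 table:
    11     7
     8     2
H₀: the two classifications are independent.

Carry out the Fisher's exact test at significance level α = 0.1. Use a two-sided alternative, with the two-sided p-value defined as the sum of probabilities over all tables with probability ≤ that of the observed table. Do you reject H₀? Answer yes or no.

Margins: r₁=18, r₂=10, c₁=19, c₂=9, n=28
p_obs = C(18,11)·C(10,8)/C(28,19); sum pmf over tables with pmf ≤ p_obs
p-value (two-sided) = 0.41697
At α=0.1: p ≥ α → fail to reject H₀

reject H₀: no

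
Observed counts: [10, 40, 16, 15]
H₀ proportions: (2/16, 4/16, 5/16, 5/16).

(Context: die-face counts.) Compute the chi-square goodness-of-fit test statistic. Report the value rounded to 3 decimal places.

test statistic = 26.891

n = 81; E_i = n·p_i = [10.12, 20.25, 25.31, 25.31]
χ² = (10−10.12)²/10.12 + (40−20.25)²/20.25 + (16−25.31)²/25.31 + (15−25.31)²/25.31 = 26.8914
df = 3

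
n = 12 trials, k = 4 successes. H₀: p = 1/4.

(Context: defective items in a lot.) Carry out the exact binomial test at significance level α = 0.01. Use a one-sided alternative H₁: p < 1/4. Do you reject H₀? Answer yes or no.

Exact binomial: n=12, k=4, p₀=1/4=0.2500
P(X≤4) from Σ C(n,i)·p₀^i·(1−p₀)^(n−i)
p-value (one-sided, H₁ less) = 0.84236
At α=0.01: p ≥ α → fail to reject H₀

reject H₀: no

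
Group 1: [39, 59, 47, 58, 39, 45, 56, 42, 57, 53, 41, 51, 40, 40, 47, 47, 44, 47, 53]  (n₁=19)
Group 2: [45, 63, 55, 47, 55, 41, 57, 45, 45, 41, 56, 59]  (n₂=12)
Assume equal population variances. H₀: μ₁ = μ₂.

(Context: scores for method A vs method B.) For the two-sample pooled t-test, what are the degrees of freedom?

degrees of freedom = 29

df = n₁ + n₂ − 2 = 19 + 12 − 2 = 29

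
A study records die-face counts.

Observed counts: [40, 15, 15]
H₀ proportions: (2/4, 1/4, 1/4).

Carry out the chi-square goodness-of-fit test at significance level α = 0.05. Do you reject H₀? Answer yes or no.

reject H₀: no

n = 70; E_i = n·p_i = [35.00, 17.50, 17.50]
χ² = (40−35.00)²/35.00 + (15−17.50)²/17.50 + (15−17.50)²/17.50 = 1.4286
df = 2
p-value (upper-tail) = 0.48954
At α=0.05: p ≥ α → fail to reject H₀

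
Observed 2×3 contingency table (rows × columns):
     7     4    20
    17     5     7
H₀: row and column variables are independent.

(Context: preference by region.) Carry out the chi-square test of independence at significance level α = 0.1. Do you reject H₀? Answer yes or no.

reject H₀: yes

Row totals [31, 29], col totals [24, 9, 27], n=60
χ² = (7−12.40)²/12.40 + (4−4.65)²/4.65 + (20−13.95)²/13.95 + (17−11.60)²/11.60 + (5−4.35)²/4.35 + (7−13.05)²/13.05 = 10.4820
df = 2
p-value (upper-tail) = 0.00529
At α=0.1: p < α → reject H₀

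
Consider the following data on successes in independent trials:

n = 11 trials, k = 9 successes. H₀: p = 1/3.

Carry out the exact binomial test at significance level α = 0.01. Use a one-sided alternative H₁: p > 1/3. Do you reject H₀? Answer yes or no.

Exact binomial: n=11, k=9, p₀=1/3=0.3333
P(X≥9) from Σ C(n,i)·p₀^i·(1−p₀)^(n−i)
p-value (one-sided, H₁ greater) = 0.00137
At α=0.01: p < α → reject H₀

reject H₀: yes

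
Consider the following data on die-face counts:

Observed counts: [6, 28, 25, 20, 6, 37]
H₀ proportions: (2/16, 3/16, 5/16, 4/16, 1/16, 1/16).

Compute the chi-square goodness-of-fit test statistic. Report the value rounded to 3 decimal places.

n = 122; E_i = n·p_i = [15.25, 22.88, 38.12, 30.50, 7.62, 7.62]
χ² = (6−15.25)²/15.25 + (28−22.88)²/22.88 + (25−38.12)²/38.12 + (20−30.50)²/30.50 + (6−7.62)²/7.62 + (37−7.62)²/7.62 = 128.4044
df = 5

test statistic = 128.404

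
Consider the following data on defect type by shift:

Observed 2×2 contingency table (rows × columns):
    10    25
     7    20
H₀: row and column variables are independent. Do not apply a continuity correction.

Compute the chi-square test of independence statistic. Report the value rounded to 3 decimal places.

Row totals [35, 27], col totals [17, 45], n=62
χ² = (10−9.60)²/9.60 + (25−25.40)²/25.40 + (7−7.40)²/7.40 + (20−19.60)²/19.60 = 0.0536
df = 1

test statistic = 0.054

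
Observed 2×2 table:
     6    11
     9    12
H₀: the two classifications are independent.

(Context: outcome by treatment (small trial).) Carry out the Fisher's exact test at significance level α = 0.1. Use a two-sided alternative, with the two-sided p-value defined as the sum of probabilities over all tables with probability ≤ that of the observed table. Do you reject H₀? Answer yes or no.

reject H₀: no

Margins: r₁=17, r₂=21, c₁=15, c₂=23, n=38
p_obs = C(17,6)·C(21,9)/C(38,15); sum pmf over tables with pmf ≤ p_obs
p-value (two-sided) = 0.74421
At α=0.1: p ≥ α → fail to reject H₀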